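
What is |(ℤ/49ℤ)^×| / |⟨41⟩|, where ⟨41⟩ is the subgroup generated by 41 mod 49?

3

ord(41) | φ(49) = φ(7^2) = 7·(7−1) = 42 = 2 · 3 · 7.
Divisors of 42: 1, 2, 3, 6, 7, 14, 21, 42.
Evaluate successive powers at the divisors of 42:
41^1 ≡ 41 (mod 49)
41^2 ≡ 15 (mod 49)
41^3 ≡ 27 (mod 49)
41^6 ≡ 43 (mod 49)
41^7 ≡ 48 (mod 49)
41^14 ≡ 1 (mod 49) ✓
So ord_49(41) = 14, hence |⟨41⟩| = 14.
The index is φ(49) / ord(41) = 42 / 14 = 3.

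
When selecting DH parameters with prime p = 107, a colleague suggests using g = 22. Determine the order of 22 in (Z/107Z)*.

106

The order of 22 must divide φ(107) = 107 − 1 = 106 = 2 · 53.
Divisors of 106: 1, 2, 53, 106.
Compute 22^d (mod 107) for the divisors d until we hit 1:
22^1 ≡ 22 (mod 107)
22^2 ≡ 56 (mod 107)
22^53 ≡ 106 (mod 107)
22^106 ≡ 1 (mod 107) ✓
Therefore the multiplicative order of 22 modulo 107 is 106.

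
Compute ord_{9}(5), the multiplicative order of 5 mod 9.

6

Since 5 ∈ (Z/9Z)^×, its order divides φ(9) = φ(3^2) = 3·(3−1) = 6 = 2 · 3.
Divisors of 6: 1, 2, 3, 6.
Compute 5^d (mod 9) for the divisors d until we hit 1:
5^1 ≡ 5 (mod 9)
5^2 ≡ 7 (mod 9)
5^3 ≡ 8 (mod 9)
5^6 ≡ 1 (mod 9) ✓
So ord_9(5) = 6.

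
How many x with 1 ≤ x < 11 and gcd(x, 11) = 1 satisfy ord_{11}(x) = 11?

φ(11) = 11 − 1 = 10 = 2 · 5.
(Z/11Z)^× is cyclic (|G| = 10); a cyclic group of order m has exactly φ(d) elements of each order d | m, and none otherwise.
Since 11 ∤ 10, the count is 0.

0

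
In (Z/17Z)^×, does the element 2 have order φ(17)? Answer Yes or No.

No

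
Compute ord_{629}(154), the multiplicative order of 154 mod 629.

ord(154) | φ(629) = φ(17·37) = (17−1)·(37−1) = 16·36 = 576 = 2^6 · 3^2.
Divisors of 576: 1, 2, 3, 4, 6, 8, 9, 12, 16, 18, 24, 32, 36, 48, 64, 72, 96, 144, 192, 288, 576.
Evaluate successive powers at the divisors of 576:
154^1 ≡ 154
154^2 ≡ 443
154^3 ≡ 290
154^4 ≡ 1
The smallest such exponent is 4, so the order of 154 is 4.

4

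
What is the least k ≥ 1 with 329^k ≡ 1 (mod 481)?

ord(329) | φ(481) = φ(13·37) = (13−1)·(37−1) = 12·36 = 432 = 2^4 · 3^3.
Divisors of 432: 1, 2, 3, 4, 6, 8, 9, 12, 16, 18, 24, 27, 36, 48, 54, 72, 108, 144, 216, 432.
Evaluate successive powers at the divisors of 432:
329^1 ≡ 329
329^2 ≡ 16
329^3 ≡ 454
329^4 ≡ 256
329^6 ≡ 248
329^8 ≡ 120
329^9 ≡ 38
329^12 ≡ 417
329^16 ≡ 451
329^18 ≡ 1
The smallest such exponent is 18, so the order of 329 is 18.

18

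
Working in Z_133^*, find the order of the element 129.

The order of 129 must divide φ(133) = φ(7·19) = (7−1)·(19−1) = 6·18 = 108 = 2^2 · 3^3.
Divisors of 108: 1, 2, 3, 4, 6, 9, 12, 18, 27, 36, 54, 108.
Test each divisor d:
129^1 ≡ 129 (mod 133)
129^2 ≡ 16 (mod 133)
129^3 ≡ 69 (mod 133)
129^4 ≡ 123 (mod 133)
129^6 ≡ 106 (mod 133)
129^9 ≡ 132 (mod 133)
129^12 ≡ 64 (mod 133)
129^18 ≡ 1 (mod 133) ✓
So ord_133(129) = 18.

18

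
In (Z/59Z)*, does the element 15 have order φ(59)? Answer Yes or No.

φ(59) = 59 − 1 = 58 = 2 · 29.
Test 15^(58/q) mod 59 for each prime factor q of 58:
15^29 ≡ 1 (mod 59)  [q = 2: ≡ 1 ✗]
15^2 ≡ 48 (mod 59)  [q = 29: ≢ 1 ✓]
The check at q = 2 fails, so 15 generates a proper subgroup.

No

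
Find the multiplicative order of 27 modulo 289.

By Lagrange's theorem, ord_289(27) divides φ(289) = φ(17^2) = 17·(17−1) = 272 = 2^4 · 17.
Divisors of 272: 1, 2, 4, 8, 16, 17, 34, 68, 136, 272.
Test each divisor d:
27^1 ≡ 27
27^2 ≡ 151
27^4 ≡ 259
27^8 ≡ 33
27^16 ≡ 222
27^17 ≡ 214
27^34 ≡ 134
27^68 ≡ 38
27^136 ≡ 288
27^272 ≡ 1
So ord_289(27) = 272.

272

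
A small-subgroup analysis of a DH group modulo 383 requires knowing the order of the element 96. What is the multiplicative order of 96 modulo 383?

191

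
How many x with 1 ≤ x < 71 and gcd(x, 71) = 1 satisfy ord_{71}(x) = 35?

24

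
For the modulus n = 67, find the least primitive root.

2

φ(67) = 67 − 1 = 66 = 2 · 3 · 11.
g is a primitive root iff g^(66/q) ≢ 1 (mod 67) for each prime q ∈ {2, 3, 11}.
g = 2: 2^33 ≡ 66; 2^22 ≡ 37; 2^6 ≡ 64 — none is 1, so 2 is a primitive root.
The smallest primitive root modulo 67 is 2.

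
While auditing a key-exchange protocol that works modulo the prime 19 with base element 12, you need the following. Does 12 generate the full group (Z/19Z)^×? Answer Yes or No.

No

φ(19) = 19 − 1 = 18 = 2 · 3^2.
Test 12^(18/q) mod 19 for each prime factor q of 18:
12^9 ≡ 18 (mod 19)  [q = 2: ≢ 1 ✓]
12^6 ≡ 1 (mod 19)  [q = 3: ≡ 1 ✗]
12^6 ≡ 1 shows ord(12) | 6, strictly less than φ(19); not a primitive root.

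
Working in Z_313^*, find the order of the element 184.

Since 184 ∈ (Z/313Z)^×, its order divides φ(313) = 313 − 1 = 312 = 2^3 · 3 · 13.
Divisors of 312: 1, 2, 3, 4, 6, 8, 12, 13, 24, 26, 39, 52, 78, 104, 156, 312.
Test each divisor d:
184^1 ≡ 184
184^2 ≡ 52
184^3 ≡ 178
184^4 ≡ 200
184^6 ≡ 71
184^8 ≡ 249
184^12 ≡ 33
184^13 ≡ 125
184^24 ≡ 150
184^26 ≡ 288
184^39 ≡ 5
184^52 ≡ 312
184^78 ≡ 25
184^104 ≡ 1
The smallest such exponent is 104, so the order of 184 is 104.

104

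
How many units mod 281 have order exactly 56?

24

φ(281) = 281 − 1 = 280 = 2^3 · 5 · 7.
(Z/281Z)^× is cyclic (|G| = 280); a cyclic group of order m has exactly φ(d) elements of each order d | m, and none otherwise.
56 = 2^3 · 7 divides 280, and φ(56) = 24.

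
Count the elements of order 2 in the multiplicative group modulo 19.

1

φ(19) = 19 − 1 = 18 = 2 · 3^2.
In a cyclic group of order 18, there are φ(d) elements of order d for each divisor d of 18, and zero for non-divisors.
2 | 18, and φ(2) = 2 − 1 = 1.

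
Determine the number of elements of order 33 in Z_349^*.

0

φ(349) = 349 − 1 = 348 = 2^2 · 3 · 29.
In a cyclic group of order 348, there are φ(d) elements of order d for each divisor d of 348, and zero for non-divisors.
Since 33 ∤ 348, the count is 0.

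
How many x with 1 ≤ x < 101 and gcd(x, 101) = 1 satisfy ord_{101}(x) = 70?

0

φ(101) = 101 − 1 = 100 = 2^2 · 5^2.
In a cyclic group of order 100, there are φ(d) elements of order d for each divisor d of 100, and zero for non-divisors.
Since 70 ∤ 100, the count is 0.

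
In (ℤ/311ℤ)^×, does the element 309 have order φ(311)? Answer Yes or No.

φ(311) = 311 − 1 = 310 = 2 · 5 · 31.
An element g generates (Z/311Z)^× iff g^(310/q) ≢ 1 (mod 311) for each prime q ∈ {2, 5, 31}.
309^155 ≡ 310 (mod 311)  [q = 2: ≢ 1 ✓]
309^62 ≡ 52 (mod 311)  [q = 5: ≢ 1 ✓]
309^10 ≡ 91 (mod 311)  [q = 31: ≢ 1 ✓]
Every test exponent gives a nontrivial residue, hence 309 generates the full group.

Yes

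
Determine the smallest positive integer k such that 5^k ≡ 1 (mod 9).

6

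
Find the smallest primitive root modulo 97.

5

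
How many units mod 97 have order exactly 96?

φ(97) = 97 − 1 = 96 = 2^5 · 3.
In a cyclic group of order 96, there are φ(d) elements of order d for each divisor d of 96, and zero for non-divisors.
96 = 2^5 · 3 divides 96, and φ(96) = 32.

32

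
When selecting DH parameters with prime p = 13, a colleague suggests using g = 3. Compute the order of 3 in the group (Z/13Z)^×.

3

ord(3) | φ(13) = 13 − 1 = 12 = 2^2 · 3.
Divisors of 12: 1, 2, 3, 4, 6, 12.
Evaluate successive powers at the divisors of 12:
3^1 ≡ 3
3^2 ≡ 9
3^3 ≡ 1
So ord_13(3) = 3.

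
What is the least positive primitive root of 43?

3

φ(43) = 43 − 1 = 42 = 2 · 3 · 7.
Test candidates g = 2, 3, … against the prime factors q ∈ {2, 3, 7} of φ(43): g is a generator iff g^(42/q) ≢ 1 for every such q.
g = 2: 2^21 ≡ 42; 2^14 ≡ 1 — hits 1, so not a primitive root.
g = 3: 3^21 ≡ 42; 3^14 ≡ 36; 3^6 ≡ 41 — none is 1, so 3 is a primitive root.
So 3 is the smallest generator of (Z/43Z)^×.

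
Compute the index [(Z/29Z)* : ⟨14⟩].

Since 14 ∈ (Z/29Z)^×, its order divides φ(29) = 29 − 1 = 28 = 2^2 · 7.
Divisors of 28: 1, 2, 4, 7, 14, 28.
Check 14^d mod 29 for each divisor in increasing order:
14^1 ≡ 14 (mod 29)
14^2 ≡ 22 (mod 29)
14^4 ≡ 20 (mod 29)
14^7 ≡ 12 (mod 29)
14^14 ≡ 28 (mod 29)
14^28 ≡ 1 (mod 29) ✓
Thus |⟨14⟩| = ord(14) = 28.
[(Z/29Z)^× : ⟨14⟩] = 28/28 = 1.

1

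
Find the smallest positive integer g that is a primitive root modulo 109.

6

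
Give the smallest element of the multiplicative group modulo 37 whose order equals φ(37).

φ(37) = 37 − 1 = 36 = 2^2 · 3^2.
g is a primitive root iff g^(36/q) ≢ 1 (mod 37) for each prime q ∈ {2, 3}.
g = 2: 2^18 ≡ 36; 2^12 ≡ 26 — none is 1, so 2 is a primitive root.
The smallest primitive root modulo 37 is 2.

2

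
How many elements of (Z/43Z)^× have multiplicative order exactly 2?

1

φ(43) = 43 − 1 = 42 = 2 · 3 · 7.
(Z/43Z)^× is cyclic (|G| = 42); a cyclic group of order m has exactly φ(d) elements of each order d | m, and none otherwise.
2 | 42, and φ(2) = 2 − 1 = 1.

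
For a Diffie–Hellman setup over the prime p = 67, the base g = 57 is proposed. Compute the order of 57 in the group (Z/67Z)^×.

66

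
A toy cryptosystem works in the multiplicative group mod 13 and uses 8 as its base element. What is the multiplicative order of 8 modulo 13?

4

By Lagrange's theorem, ord_13(8) divides φ(13) = 13 − 1 = 12 = 2^2 · 3.
Divisors of 12: 1, 2, 3, 4, 6, 12.
Check 8^d mod 13 for each divisor in increasing order:
8^1 ≡ 8 (mod 13)
8^2 ≡ 12 (mod 13)
8^3 ≡ 5 (mod 13)
8^4 ≡ 1 (mod 13) ✓
Hence ord(8) = 4.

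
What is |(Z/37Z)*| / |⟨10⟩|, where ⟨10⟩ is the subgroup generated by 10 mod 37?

By Lagrange's theorem, ord_37(10) divides φ(37) = 37 − 1 = 36 = 2^2 · 3^2.
Divisors of 36: 1, 2, 3, 4, 6, 9, 12, 18, 36.
Test each divisor d:
10^1 ≡ 10 (mod 37)
10^2 ≡ 26 (mod 37)
10^3 ≡ 1 (mod 37) ✓
Thus |⟨10⟩| = ord(10) = 3.
Index = |(Z/37Z)^×| / |⟨10⟩| = 36 / 3 = 12.

12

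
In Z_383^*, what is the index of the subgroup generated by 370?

The order of 370 must divide φ(383) = 383 − 1 = 382 = 2 · 191.
Divisors of 382: 1, 2, 191, 382.
Test each divisor d:
370^1 ≡ 370
370^2 ≡ 169
370^191 ≡ 1
So ord_383(370) = 191, hence |⟨370⟩| = 191.
[(Z/383Z)^× : ⟨370⟩] = 382/191 = 2.

2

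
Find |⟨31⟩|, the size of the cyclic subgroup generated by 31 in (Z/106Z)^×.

The order of 31 must divide φ(106) = φ(2)·φ(53) = 1·52 = 52 = 2^2 · 13.
Divisors of 52: 1, 2, 4, 13, 26, 52.
Test each divisor d:
31^1 ≡ 31 (mod 106)
31^2 ≡ 7 (mod 106)
31^4 ≡ 49 (mod 106)
31^13 ≡ 83 (mod 106)
31^26 ≡ 105 (mod 106)
31^52 ≡ 1 (mod 106) ✓
The smallest such exponent is 52, so the order of 31 is 52.

52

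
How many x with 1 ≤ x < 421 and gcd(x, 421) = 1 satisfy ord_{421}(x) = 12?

4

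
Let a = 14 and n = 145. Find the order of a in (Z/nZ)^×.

28

By Lagrange's theorem, ord_145(14) divides φ(145) = φ(5·29) = (5−1)·(29−1) = 4·28 = 112 = 2^4 · 7.
Divisors of 112: 1, 2, 4, 7, 8, 14, 16, 28, 56, 112.
Check 14^d mod 145 for each divisor in increasing order:
14^1 ≡ 14 (mod 145)
14^2 ≡ 51 (mod 145)
14^4 ≡ 136 (mod 145)
14^7 ≡ 99 (mod 145)
14^8 ≡ 81 (mod 145)
14^14 ≡ 86 (mod 145)
14^16 ≡ 36 (mod 145)
14^28 ≡ 1 (mod 145) ✓
Therefore the multiplicative order of 14 modulo 145 is 28.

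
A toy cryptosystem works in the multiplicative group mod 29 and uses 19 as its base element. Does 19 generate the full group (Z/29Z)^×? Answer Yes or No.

φ(29) = 29 − 1 = 28 = 2^2 · 7.
An element g generates (Z/29Z)^× iff g^(28/q) ≢ 1 (mod 29) for each prime q ∈ {2, 7}.
19^14 ≡ 28 (mod 29)  [q = 2: ≢ 1 ✓]
19^4 ≡ 24 (mod 29)  [q = 7: ≢ 1 ✓]
All checks pass, so 19 has order 28 and is a primitive root modulo 29.

Yes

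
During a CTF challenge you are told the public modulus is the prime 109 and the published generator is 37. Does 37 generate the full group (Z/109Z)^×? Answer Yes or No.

Yes

φ(109) = 109 − 1 = 108 = 2^2 · 3^3.
It suffices to check that the order of 37 is not a proper divisor of 108: compute 37^(108/q) for q ∈ {2, 3}.
37^54 ≡ 108 (mod 109)  [q = 2: ≢ 1 ✓]
37^36 ≡ 45 (mod 109)  [q = 3: ≢ 1 ✓]
All checks pass, so 37 has order 108 and is a primitive root modulo 109.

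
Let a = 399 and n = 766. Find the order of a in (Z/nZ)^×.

191

ord(399) | φ(766) = φ(2)·φ(383) = 1·382 = 382 = 2 · 191.
Divisors of 382: 1, 2, 191, 382.
Evaluate successive powers at the divisors of 382:
399^1 ≡ 399 (mod 766)
399^2 ≡ 639 (mod 766)
399^191 ≡ 1 (mod 766) ✓
The smallest such exponent is 191, so the order of 399 is 191.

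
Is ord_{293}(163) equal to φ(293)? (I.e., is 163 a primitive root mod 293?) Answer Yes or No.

Yes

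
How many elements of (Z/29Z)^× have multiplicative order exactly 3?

0

φ(29) = 29 − 1 = 28 = 2^2 · 7.
(Z/29Z)^× is cyclic (|G| = 28); a cyclic group of order m has exactly φ(d) elements of each order d | m, and none otherwise.
Here 28 is not a multiple of 3, so there are no elements of order 3.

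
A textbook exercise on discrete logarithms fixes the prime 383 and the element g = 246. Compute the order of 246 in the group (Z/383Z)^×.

382

Since 246 ∈ (Z/383Z)^×, its order divides φ(383) = 383 − 1 = 382 = 2 · 191.
Divisors of 382: 1, 2, 191, 382.
Evaluate successive powers at the divisors of 382:
246^1 ≡ 246
246^2 ≡ 2
246^191 ≡ 382
246^382 ≡ 1
Therefore the multiplicative order of 246 modulo 383 is 382.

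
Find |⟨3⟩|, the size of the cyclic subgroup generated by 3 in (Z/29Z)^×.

The order of 3 must divide φ(29) = 29 − 1 = 28 = 2^2 · 7.
Divisors of 28: 1, 2, 4, 7, 14, 28.
Evaluate successive powers at the divisors of 28:
3^1 ≡ 3 (mod 29)
3^2 ≡ 9 (mod 29)
3^4 ≡ 23 (mod 29)
3^7 ≡ 12 (mod 29)
3^14 ≡ 28 (mod 29)
3^28 ≡ 1 (mod 29) ✓
So ord_29(3) = 28.

28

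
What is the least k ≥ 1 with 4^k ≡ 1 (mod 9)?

3

By Lagrange's theorem, ord_9(4) divides φ(9) = φ(3^2) = 3·(3−1) = 6 = 2 · 3.
Divisors of 6: 1, 2, 3, 6.
Test each divisor d:
4^1 ≡ 4
4^2 ≡ 7
4^3 ≡ 1
The smallest such exponent is 3, so the order of 4 is 3.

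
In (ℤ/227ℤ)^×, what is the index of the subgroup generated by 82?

2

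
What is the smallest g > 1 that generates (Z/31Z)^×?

3

φ(31) = 31 − 1 = 30 = 2 · 3 · 5.
g is a primitive root iff g^(30/q) ≢ 1 (mod 31) for each prime q ∈ {2, 3, 5}.
g = 2: 2^15 ≡ 1 — hits 1, so not a primitive root.
g = 3: 3^15 ≡ 30; 3^10 ≡ 25; 3^6 ≡ 16 — none is 1, so 3 is a primitive root.
So 3 is the smallest generator of (Z/31Z)^×.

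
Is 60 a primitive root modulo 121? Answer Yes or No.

φ(121) = φ(11^2) = 11·(11−1) = 110 = 2 · 5 · 11.
It suffices to check that the order of 60 is not a proper divisor of 110: compute 60^(110/q) for q ∈ {2, 5, 11}.
60^55 ≡ 1 (mod 121)  [q = 2: ≡ 1 ✗]
60^22 ≡ 3 (mod 121)  [q = 5: ≢ 1 ✓]
60^10 ≡ 67 (mod 121)  [q = 11: ≢ 1 ✓]
Since 60^55 ≡ 1, the order of 60 divides 55 < 110, so 60 is not a primitive root.

No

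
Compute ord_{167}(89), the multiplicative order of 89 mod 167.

83

Since 89 ∈ (Z/167Z)^×, its order divides φ(167) = 167 − 1 = 166 = 2 · 83.
Divisors of 166: 1, 2, 83, 166.
Evaluate successive powers at the divisors of 166:
89^1 ≡ 89
89^2 ≡ 72
89^83 ≡ 1
So ord_167(89) = 83.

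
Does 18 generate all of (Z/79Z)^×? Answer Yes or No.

No

φ(79) = 79 − 1 = 78 = 2 · 3 · 13.
An element g generates (Z/79Z)^× iff g^(78/q) ≢ 1 (mod 79) for each prime q ∈ {2, 3, 13}.
18^39 ≡ 1 (mod 79)  [q = 2: ≡ 1 ✗]
18^26 ≡ 1 (mod 79)  [q = 3: ≡ 1 ✗]
18^6 ≡ 38 (mod 79)  [q = 13: ≢ 1 ✓]
Since 18^39 ≡ 1, the order of 18 divides 39 < 78, so 18 is not a primitive root.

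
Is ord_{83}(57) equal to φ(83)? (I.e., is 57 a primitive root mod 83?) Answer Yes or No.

Yes

φ(83) = 83 − 1 = 82 = 2 · 41.
An element g generates (Z/83Z)^× iff g^(82/q) ≢ 1 (mod 83) for each prime q ∈ {2, 41}.
57^41 ≡ 82 (mod 83)  [q = 2: ≢ 1 ✓]
57^2 ≡ 12 (mod 83)  [q = 41: ≢ 1 ✓]
None equal 1, so ord_83(57) = 82: 57 is a primitive root.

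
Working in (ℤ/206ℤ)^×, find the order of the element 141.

The order of 141 must divide φ(206) = φ(2)·φ(103) = 1·102 = 102 = 2 · 3 · 17.
Divisors of 102: 1, 2, 3, 6, 17, 34, 51, 102.
Evaluate successive powers at the divisors of 102:
141^1 ≡ 141
141^2 ≡ 105
141^3 ≡ 179
141^6 ≡ 111
141^17 ≡ 149
141^34 ≡ 159
141^51 ≡ 1
Hence ord(141) = 51.

51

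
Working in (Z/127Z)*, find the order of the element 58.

126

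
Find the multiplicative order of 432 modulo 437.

198

Since 432 ∈ (Z/437Z)^×, its order divides φ(437) = φ(19·23) = (19−1)·(23−1) = 18·22 = 396 = 2^2 · 3^2 · 11.
Divisors of 396: 1, 2, 3, 4, 6, 9, 11, 12, 18, 22, 33, 36, 44, 66, 99, 132, 198, 396.
Compute 432^d (mod 437) for the divisors d until we hit 1:
432^1 ≡ 432 (mod 437)
432^2 ≡ 25 (mod 437)
432^3 ≡ 312 (mod 437)
432^4 ≡ 188 (mod 437)
432^6 ≡ 330 (mod 437)
432^9 ≡ 265 (mod 437)
432^11 ≡ 70 (mod 437)
432^12 ≡ 87 (mod 437)
432^18 ≡ 305 (mod 437)
432^22 ≡ 93 (mod 437)
432^33 ≡ 392 (mod 437)
432^36 ≡ 381 (mod 437)
432^44 ≡ 346 (mod 437)
432^66 ≡ 277 (mod 437)
432^99 ≡ 208 (mod 437)
432^132 ≡ 254 (mod 437)
432^198 ≡ 1 (mod 437) ✓
The smallest such exponent is 198, so the order of 432 is 198.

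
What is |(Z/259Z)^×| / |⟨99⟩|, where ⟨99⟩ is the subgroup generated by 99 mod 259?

12

ord(99) | φ(259) = φ(7·37) = (7−1)·(37−1) = 6·36 = 216 = 2^3 · 3^3.
Divisors of 216: 1, 2, 3, 4, 6, 8, 9, 12, 18, 24, 27, 36, 54, 72, 108, 216.
Compute 99^d (mod 259) for the divisors d until we hit 1:
99^1 ≡ 99 (mod 259)
99^2 ≡ 218 (mod 259)
99^3 ≡ 85 (mod 259)
99^4 ≡ 127 (mod 259)
99^6 ≡ 232 (mod 259)
99^8 ≡ 71 (mod 259)
99^9 ≡ 36 (mod 259)
99^12 ≡ 211 (mod 259)
99^18 ≡ 1 (mod 259) ✓
The order of 99 is 18, so the subgroup it generates has 18 elements.
[(Z/259Z)^× : ⟨99⟩] = 216/18 = 12.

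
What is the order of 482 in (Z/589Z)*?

By Lagrange's theorem, ord_589(482) divides φ(589) = φ(19·31) = (19−1)·(31−1) = 18·30 = 540 = 2^2 · 3^3 · 5.
Divisors of 540: 1, 2, 3, 4, 5, 6, 9, 10, 12, 15, 18, 20, 27, 30, 36, 45, 54, 60, 90, 108, 135, 180, 270, 540.
Test each divisor d:
482^1 ≡ 482 (mod 589)
482^2 ≡ 258 (mod 589)
482^3 ≡ 77 (mod 589)
482^4 ≡ 7 (mod 589)
482^5 ≡ 429 (mod 589)
482^6 ≡ 39 (mod 589)
482^9 ≡ 58 (mod 589)
482^10 ≡ 273 (mod 589)
482^12 ≡ 343 (mod 589)
482^15 ≡ 495 (mod 589)
482^18 ≡ 419 (mod 589)
482^20 ≡ 315 (mod 589)
482^27 ≡ 153 (mod 589)
482^30 ≡ 1 (mod 589) ✓
Hence ord(482) = 30.

30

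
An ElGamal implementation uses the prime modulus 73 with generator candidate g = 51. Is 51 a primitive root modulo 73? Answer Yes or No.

φ(73) = 73 − 1 = 72 = 2^3 · 3^2.
It suffices to check that the order of 51 is not a proper divisor of 72: compute 51^(72/q) for q ∈ {2, 3}.
51^36 ≡ 72 (mod 73)  [q = 2: ≢ 1 ✓]
51^24 ≡ 1 (mod 73)  [q = 3: ≡ 1 ✗]
Since 51^24 ≡ 1, the order of 51 divides 24 < 72, so 51 is not a primitive root.

No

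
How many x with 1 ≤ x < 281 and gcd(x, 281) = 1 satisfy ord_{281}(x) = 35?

φ(281) = 281 − 1 = 280 = 2^3 · 5 · 7.
In a cyclic group of order 280, there are φ(d) elements of order d for each divisor d of 280, and zero for non-divisors.
35 = 5 · 7 divides 280, and φ(35) = 24.

24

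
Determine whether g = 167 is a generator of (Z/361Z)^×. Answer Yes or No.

Yes

φ(361) = φ(19^2) = 19·(19−1) = 342 = 2 · 3^2 · 19.
Test 167^(342/q) mod 361 for each prime factor q of 342:
167^171 ≡ 360 (mod 361)  [q = 2: ≢ 1 ✓]
167^114 ≡ 68 (mod 361)  [q = 3: ≢ 1 ✓]
167^18 ≡ 248 (mod 361)  [q = 19: ≢ 1 ✓]
Every test exponent gives a nontrivial residue, hence 167 generates the full group.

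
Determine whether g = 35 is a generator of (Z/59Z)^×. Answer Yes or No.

φ(59) = 59 − 1 = 58 = 2 · 29.
An element g generates (Z/59Z)^× iff g^(58/q) ≢ 1 (mod 59) for each prime q ∈ {2, 29}.
35^29 ≡ 1 (mod 59)  [q = 2: ≡ 1 ✗]
35^2 ≡ 45 (mod 59)  [q = 29: ≢ 1 ✓]
The check at q = 2 fails, so 35 generates a proper subgroup.

No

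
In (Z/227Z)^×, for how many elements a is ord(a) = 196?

0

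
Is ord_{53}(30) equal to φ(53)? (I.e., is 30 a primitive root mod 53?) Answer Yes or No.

No

φ(53) = 53 − 1 = 52 = 2^2 · 13.
An element g generates (Z/53Z)^× iff g^(52/q) ≢ 1 (mod 53) for each prime q ∈ {2, 13}.
30^26 ≡ 52 (mod 53)  [q = 2: ≢ 1 ✓]
30^4 ≡ 1 (mod 53)  [q = 13: ≡ 1 ✗]
The check at q = 13 fails, so 30 generates a proper subgroup.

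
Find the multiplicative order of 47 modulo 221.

The order of 47 must divide φ(221) = φ(13·17) = (13−1)·(17−1) = 12·16 = 192 = 2^6 · 3.
Divisors of 192: 1, 2, 3, 4, 6, 8, 12, 16, 24, 32, 48, 64, 96, 192.
Test each divisor d:
47^1 ≡ 47 (mod 221)
47^2 ≡ 220 (mod 221)
47^3 ≡ 174 (mod 221)
47^4 ≡ 1 (mod 221) ✓
So ord_221(47) = 4.

4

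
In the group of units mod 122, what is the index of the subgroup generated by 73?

By Lagrange's theorem, ord_122(73) divides φ(122) = φ(2)·φ(61) = 1·60 = 60 = 2^2 · 3 · 5.
Divisors of 60: 1, 2, 3, 4, 5, 6, 10, 12, 15, 20, 30, 60.
Compute 73^d (mod 122) for the divisors d until we hit 1:
73^1 ≡ 73 (mod 122)
73^2 ≡ 83 (mod 122)
73^3 ≡ 81 (mod 122)
73^4 ≡ 57 (mod 122)
73^5 ≡ 13 (mod 122)
73^6 ≡ 95 (mod 122)
73^10 ≡ 47 (mod 122)
73^12 ≡ 119 (mod 122)
73^15 ≡ 1 (mod 122) ✓
Thus |⟨73⟩| = ord(73) = 15.
[(Z/122Z)^× : ⟨73⟩] = 60/15 = 4.

4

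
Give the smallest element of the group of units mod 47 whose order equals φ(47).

φ(47) = 47 − 1 = 46 = 2 · 23.
g is a primitive root iff g^(46/q) ≢ 1 (mod 47) for each prime q ∈ {2, 23}.
g = 2: 2^23 ≡ 1 — hits 1, so not a primitive root.
g = 3: 3^23 ≡ 1 — hits 1, so not a primitive root.
g = 4: 4^23 ≡ 1 — hits 1, so not a primitive root.
g = 5: 5^23 ≡ 46; 5^2 ≡ 25 — none is 1, so 5 is a primitive root.
Hence the least primitive root of 47 is 5.

5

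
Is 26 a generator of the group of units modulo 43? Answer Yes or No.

Yes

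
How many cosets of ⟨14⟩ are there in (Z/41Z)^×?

The order of 14 must divide φ(41) = 41 − 1 = 40 = 2^3 · 5.
Divisors of 40: 1, 2, 4, 5, 8, 10, 20, 40.
Compute 14^d (mod 41) for the divisors d until we hit 1:
14^1 ≡ 14
14^2 ≡ 32
14^4 ≡ 40
14^5 ≡ 27
14^8 ≡ 1
Thus |⟨14⟩| = ord(14) = 8.
The index is φ(41) / ord(14) = 40 / 8 = 5.

5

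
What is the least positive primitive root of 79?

3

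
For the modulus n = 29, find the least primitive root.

2

φ(29) = 29 − 1 = 28 = 2^2 · 7.
Test candidates g = 2, 3, … against the prime factors q ∈ {2, 7} of φ(29): g is a generator iff g^(28/q) ≢ 1 for every such q.
g = 2: 2^14 ≡ 28; 2^4 ≡ 16 — none is 1, so 2 is a primitive root.
Hence the least primitive root of 29 is 2.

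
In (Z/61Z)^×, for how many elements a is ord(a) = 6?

2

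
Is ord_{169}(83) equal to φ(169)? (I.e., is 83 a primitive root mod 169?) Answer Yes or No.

No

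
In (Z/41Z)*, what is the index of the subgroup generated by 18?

The order of 18 must divide φ(41) = 41 − 1 = 40 = 2^3 · 5.
Divisors of 40: 1, 2, 4, 5, 8, 10, 20, 40.
Compute 18^d (mod 41) for the divisors d until we hit 1:
18^1 ≡ 18
18^2 ≡ 37
18^4 ≡ 16
18^5 ≡ 1
Thus |⟨18⟩| = ord(18) = 5.
The index is φ(41) / ord(18) = 40 / 5 = 8.

8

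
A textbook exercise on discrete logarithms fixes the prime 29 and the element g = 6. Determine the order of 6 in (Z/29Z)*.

The order of 6 must divide φ(29) = 29 − 1 = 28 = 2^2 · 7.
Divisors of 28: 1, 2, 4, 7, 14, 28.
Check 6^d mod 29 for each divisor in increasing order:
6^1 ≡ 6 (mod 29)
6^2 ≡ 7 (mod 29)
6^4 ≡ 20 (mod 29)
6^7 ≡ 28 (mod 29)
6^14 ≡ 1 (mod 29) ✓
Therefore the multiplicative order of 6 modulo 29 is 14.

14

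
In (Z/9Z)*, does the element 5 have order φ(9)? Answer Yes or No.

φ(9) = φ(3^2) = 3·(3−1) = 6 = 2 · 3.
An element g generates (Z/9Z)^× iff g^(6/q) ≢ 1 (mod 9) for each prime q ∈ {2, 3}.
5^3 ≡ 8 (mod 9)  [q = 2: ≢ 1 ✓]
5^2 ≡ 7 (mod 9)  [q = 3: ≢ 1 ✓]
None equal 1, so ord_9(5) = 6: 5 is a primitive root.

Yes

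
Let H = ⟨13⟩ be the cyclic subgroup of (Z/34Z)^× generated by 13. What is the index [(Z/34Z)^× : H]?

4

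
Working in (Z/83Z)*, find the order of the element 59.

41

The order of 59 must divide φ(83) = 83 − 1 = 82 = 2 · 41.
Divisors of 82: 1, 2, 41, 82.
Compute 59^d (mod 83) for the divisors d until we hit 1:
59^1 ≡ 59 (mod 83)
59^2 ≡ 78 (mod 83)
59^41 ≡ 1 (mod 83) ✓
Hence ord(59) = 41.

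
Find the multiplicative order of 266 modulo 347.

Since 266 ∈ (Z/347Z)^×, its order divides φ(347) = 347 − 1 = 346 = 2 · 173.
Divisors of 346: 1, 2, 173, 346.
Test each divisor d:
266^1 ≡ 266
266^2 ≡ 315
266^173 ≡ 346
266^346 ≡ 1
Hence ord(266) = 346.

346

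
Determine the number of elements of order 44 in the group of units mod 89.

20

φ(89) = 89 − 1 = 88 = 2^3 · 11.
Since (Z/89Z)^× is cyclic of order 88, the number of elements of order d is φ(d) when d | 88 and 0 otherwise.
44 = 2^2 · 11 divides 88, and φ(44) = 20.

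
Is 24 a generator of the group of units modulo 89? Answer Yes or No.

Yes

φ(89) = 89 − 1 = 88 = 2^3 · 11.
24 is a primitive root mod 89 iff 24^(φ(89)/q) ≢ 1 for every prime q | φ(89), i.e. q ∈ {2, 11}.
24^44 ≡ 88 (mod 89)  [q = 2: ≢ 1 ✓]
24^8 ≡ 78 (mod 89)  [q = 11: ≢ 1 ✓]
Every test exponent gives a nontrivial residue, hence 24 generates the full group.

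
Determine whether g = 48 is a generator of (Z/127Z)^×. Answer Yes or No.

φ(127) = 127 − 1 = 126 = 2 · 3^2 · 7.
48 is a primitive root mod 127 iff 48^(φ(127)/q) ≢ 1 for every prime q | φ(127), i.e. q ∈ {2, 3, 7}.
48^63 ≡ 126 (mod 127)  [q = 2: ≢ 1 ✓]
48^42 ≡ 107 (mod 127)  [q = 3: ≢ 1 ✓]
48^18 ≡ 16 (mod 127)  [q = 7: ≢ 1 ✓]
All checks pass, so 48 has order 126 and is a primitive root modulo 127.

Yes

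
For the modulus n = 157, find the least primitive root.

φ(157) = 157 − 1 = 156 = 2^2 · 3 · 13.
g is a primitive root iff g^(156/q) ≢ 1 (mod 157) for each prime q ∈ {2, 3, 13}.
g = 2: 2^78 ≡ 156; 2^52 ≡ 1 — hits 1, so not a primitive root.
g = 3: 3^78 ≡ 1 — hits 1, so not a primitive root.
g = 4: 4^78 ≡ 1 — hits 1, so not a primitive root.
g = 5: 5^78 ≡ 156; 5^52 ≡ 12; 5^12 ≡ 130 — none is 1, so 5 is a primitive root.
Hence the least primitive root of 157 is 5.

5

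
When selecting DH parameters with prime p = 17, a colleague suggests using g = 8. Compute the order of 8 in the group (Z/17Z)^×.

8

ord(8) | φ(17) = 17 − 1 = 16 = 2^4.
Divisors of 16: 1, 2, 4, 8, 16.
Evaluate successive powers at the divisors of 16:
8^1 ≡ 8 (mod 17)
8^2 ≡ 13 (mod 17)
8^4 ≡ 16 (mod 17)
8^8 ≡ 1 (mod 17) ✓
Therefore the multiplicative order of 8 modulo 17 is 8.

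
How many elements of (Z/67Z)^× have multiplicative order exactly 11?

φ(67) = 67 − 1 = 66 = 2 · 3 · 11.
(Z/67Z)^× is cyclic (|G| = 66); a cyclic group of order m has exactly φ(d) elements of each order d | m, and none otherwise.
11 | 66, and φ(11) = 11 − 1 = 10.

10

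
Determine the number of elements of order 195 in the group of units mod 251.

φ(251) = 251 − 1 = 250 = 2 · 5^3.
In a cyclic group of order 250, there are φ(d) elements of order d for each divisor d of 250, and zero for non-divisors.
195 does not divide 250, so no element of (Z/251Z)^× has order 195.

0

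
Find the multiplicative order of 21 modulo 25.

5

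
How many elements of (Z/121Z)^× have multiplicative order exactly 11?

φ(121) = φ(11^2) = 11·(11−1) = 110 = 2 · 5 · 11.
In a cyclic group of order 110, there are φ(d) elements of order d for each divisor d of 110, and zero for non-divisors.
11 | 110, and φ(11) = 11 − 1 = 10.

10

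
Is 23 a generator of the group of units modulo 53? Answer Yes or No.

No

φ(53) = 53 − 1 = 52 = 2^2 · 13.
23 is a primitive root mod 53 iff 23^(φ(53)/q) ≢ 1 for every prime q | φ(53), i.e. q ∈ {2, 13}.
23^26 ≡ 52 (mod 53)  [q = 2: ≢ 1 ✓]
23^4 ≡ 1 (mod 53)  [q = 13: ≡ 1 ✗]
The check at q = 13 fails, so 23 generates a proper subgroup.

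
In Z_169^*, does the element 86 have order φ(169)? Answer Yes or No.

φ(169) = φ(13^2) = 13·(13−1) = 156 = 2^2 · 3 · 13.
86 is a primitive root mod 169 iff 86^(φ(169)/q) ≢ 1 for every prime q | φ(169), i.e. q ∈ {2, 3, 13}.
86^78 ≡ 168 (mod 169)  [q = 2: ≢ 1 ✓]
86^52 ≡ 1 (mod 169)  [q = 3: ≡ 1 ✗]
86^12 ≡ 66 (mod 169)  [q = 13: ≢ 1 ✓]
86^52 ≡ 1 shows ord(86) | 52, strictly less than φ(169); not a primitive root.

No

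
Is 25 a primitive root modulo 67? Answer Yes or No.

No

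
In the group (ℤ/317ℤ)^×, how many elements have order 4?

2

φ(317) = 317 − 1 = 316 = 2^2 · 79.
(Z/317Z)^× is cyclic (|G| = 316); a cyclic group of order m has exactly φ(d) elements of each order d | m, and none otherwise.
4 = 2^2 divides 316, and φ(4) = 2.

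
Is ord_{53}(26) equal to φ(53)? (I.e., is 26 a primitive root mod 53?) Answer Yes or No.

φ(53) = 53 − 1 = 52 = 2^2 · 13.
An element g generates (Z/53Z)^× iff g^(52/q) ≢ 1 (mod 53) for each prime q ∈ {2, 13}.
26^26 ≡ 52 (mod 53)  [q = 2: ≢ 1 ✓]
26^4 ≡ 10 (mod 53)  [q = 13: ≢ 1 ✓]
None equal 1, so ord_53(26) = 52: 26 is a primitive root.

Yes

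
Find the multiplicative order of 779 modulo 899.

35

ord(779) | φ(899) = φ(29·31) = (29−1)·(31−1) = 28·30 = 840 = 2^3 · 3 · 5 · 7.
Divisors of 840: 1, 2, 3, 4, 5, 6, 7, 8, 10, 12, 14, 15, 20, 21, 24, 28, 30, 35, 40, 42, 56, 60, 70, 84, 105, 120, 140, 168, 210, 280, 420, 840.
Test each divisor d:
779^1 ≡ 779 (mod 899)
779^2 ≡ 16 (mod 899)
779^3 ≡ 777 (mod 899)
779^4 ≡ 256 (mod 899)
779^5 ≡ 745 (mod 899)
779^6 ≡ 500 (mod 899)
779^7 ≡ 233 (mod 899)
779^8 ≡ 808 (mod 899)
779^10 ≡ 342 (mod 899)
779^12 ≡ 78 (mod 899)
779^14 ≡ 349 (mod 899)
779^15 ≡ 373 (mod 899)
779^20 ≡ 94 (mod 899)
779^21 ≡ 407 (mod 899)
779^24 ≡ 690 (mod 899)
779^28 ≡ 436 (mod 899)
779^30 ≡ 683 (mod 899)
779^35 ≡ 1 (mod 899) ✓
Therefore the multiplicative order of 779 modulo 899 is 35.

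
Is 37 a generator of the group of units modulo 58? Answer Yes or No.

Yes

φ(58) = φ(2)·φ(29) = 1·28 = 28 = 2^2 · 7.
An element g generates (Z/58Z)^× iff g^(28/q) ≢ 1 (mod 58) for each prime q ∈ {2, 7}.
37^14 ≡ 57 (mod 58)  [q = 2: ≢ 1 ✓]
37^4 ≡ 7 (mod 58)  [q = 7: ≢ 1 ✓]
All checks pass, so 37 has order 28 and is a primitive root modulo 58.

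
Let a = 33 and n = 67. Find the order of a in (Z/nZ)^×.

ord(33) | φ(67) = 67 − 1 = 66 = 2 · 3 · 11.
Divisors of 66: 1, 2, 3, 6, 11, 22, 33, 66.
Compute 33^d (mod 67) for the divisors d until we hit 1:
33^1 ≡ 33 (mod 67)
33^2 ≡ 17 (mod 67)
33^3 ≡ 25 (mod 67)
33^6 ≡ 22 (mod 67)
33^11 ≡ 37 (mod 67)
33^22 ≡ 29 (mod 67)
33^33 ≡ 1 (mod 67) ✓
The smallest such exponent is 33, so the order of 33 is 33.

33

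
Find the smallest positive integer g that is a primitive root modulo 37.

2

φ(37) = 37 − 1 = 36 = 2^2 · 3^2.
g is a primitive root iff g^(36/q) ≢ 1 (mod 37) for each prime q ∈ {2, 3}.
g = 2: 2^18 ≡ 36; 2^12 ≡ 26 — none is 1, so 2 is a primitive root.
Hence the least primitive root of 37 is 2.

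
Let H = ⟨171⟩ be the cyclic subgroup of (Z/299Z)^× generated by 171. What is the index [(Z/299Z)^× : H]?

By Lagrange's theorem, ord_299(171) divides φ(299) = φ(13·23) = (13−1)·(23−1) = 12·22 = 264 = 2^3 · 3 · 11.
Divisors of 264: 1, 2, 3, 4, 6, 8, 11, 12, 22, 24, 33, 44, 66, 88, 132, 264.
Check 171^d mod 299 for each divisor in increasing order:
171^1 ≡ 171
171^2 ≡ 238
171^3 ≡ 34
171^4 ≡ 133
171^6 ≡ 259
171^8 ≡ 48
171^11 ≡ 137
171^12 ≡ 105
171^22 ≡ 231
171^24 ≡ 261
171^33 ≡ 252
171^44 ≡ 139
171^66 ≡ 116
171^88 ≡ 185
171^132 ≡ 1
The order of 171 is 132, so the subgroup it generates has 132 elements.
Index = |(Z/299Z)^×| / |⟨171⟩| = 264 / 132 = 2.

2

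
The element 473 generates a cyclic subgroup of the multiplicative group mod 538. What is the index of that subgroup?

Since 473 ∈ (Z/538Z)^×, its order divides φ(538) = φ(2)·φ(269) = 1·268 = 268 = 2^2 · 67.
Divisors of 268: 1, 2, 4, 67, 134, 268.
Test each divisor d:
473^1 ≡ 473 (mod 538)
473^2 ≡ 459 (mod 538)
473^4 ≡ 323 (mod 538)
473^67 ≡ 1 (mod 538) ✓
So ord_538(473) = 67, hence |⟨473⟩| = 67.
[(Z/538Z)^× : ⟨473⟩] = 268/67 = 4.

4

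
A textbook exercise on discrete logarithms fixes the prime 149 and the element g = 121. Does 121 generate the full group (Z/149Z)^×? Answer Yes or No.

No

φ(149) = 149 − 1 = 148 = 2^2 · 37.
121 is a primitive root mod 149 iff 121^(φ(149)/q) ≢ 1 for every prime q | φ(149), i.e. q ∈ {2, 37}.
121^74 ≡ 1 (mod 149)  [q = 2: ≡ 1 ✗]
121^4 ≡ 31 (mod 149)  [q = 37: ≢ 1 ✓]
Since 121^74 ≡ 1, the order of 121 divides 74 < 148, so 121 is not a primitive root.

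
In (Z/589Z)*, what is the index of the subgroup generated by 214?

ord(214) | φ(589) = φ(19·31) = (19−1)·(31−1) = 18·30 = 540 = 2^2 · 3^3 · 5.
Divisors of 540: 1, 2, 3, 4, 5, 6, 9, 10, 12, 15, 18, 20, 27, 30, 36, 45, 54, 60, 90, 108, 135, 180, 270, 540.
Test each divisor d:
214^1 ≡ 214
214^2 ≡ 443
214^3 ≡ 562
214^4 ≡ 112
214^5 ≡ 408
214^6 ≡ 140
214^9 ≡ 343
214^10 ≡ 366
214^12 ≡ 163
214^15 ≡ 311
214^18 ≡ 438
214^20 ≡ 253
214^27 ≡ 39
214^30 ≡ 125
214^36 ≡ 419
214^45 ≡ 1
The order of 214 is 45, so the subgroup it generates has 45 elements.
The index is φ(589) / ord(214) = 540 / 45 = 12.

12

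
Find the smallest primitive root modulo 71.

7

φ(71) = 71 − 1 = 70 = 2 · 5 · 7.
g is a primitive root iff g^(70/q) ≢ 1 (mod 71) for each prime q ∈ {2, 5, 7}.
g = 2: 2^35 ≡ 1 — hits 1, so not a primitive root.
g = 3: 3^35 ≡ 1 — hits 1, so not a primitive root.
g = 4: 4^35 ≡ 1 — hits 1, so not a primitive root.
g = 5: 5^35 ≡ 1 — hits 1, so not a primitive root.
g = 6: 6^35 ≡ 1 — hits 1, so not a primitive root.
g = 7: 7^35 ≡ 70; 7^14 ≡ 54; 7^10 ≡ 45 — none is 1, so 7 is a primitive root.
So 7 is the smallest generator of (Z/71Z)^×.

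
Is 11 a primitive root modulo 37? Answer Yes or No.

No

φ(37) = 37 − 1 = 36 = 2^2 · 3^2.
11 is a primitive root mod 37 iff 11^(φ(37)/q) ≢ 1 for every prime q | φ(37), i.e. q ∈ {2, 3}.
11^18 ≡ 1 (mod 37)  [q = 2: ≡ 1 ✗]
11^12 ≡ 1 (mod 37)  [q = 3: ≡ 1 ✗]
Since 11^18 ≡ 1, the order of 11 divides 18 < 36, so 11 is not a primitive root.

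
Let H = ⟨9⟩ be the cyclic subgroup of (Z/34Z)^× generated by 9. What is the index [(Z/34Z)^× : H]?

2

Since 9 ∈ (Z/34Z)^×, its order divides φ(34) = φ(2)·φ(17) = 1·16 = 16 = 2^4.
Divisors of 16: 1, 2, 4, 8, 16.
Evaluate successive powers at the divisors of 16:
9^1 ≡ 9
9^2 ≡ 13
9^4 ≡ 33
9^8 ≡ 1
So ord_34(9) = 8, hence |⟨9⟩| = 8.
The index is φ(34) / ord(9) = 16 / 8 = 2.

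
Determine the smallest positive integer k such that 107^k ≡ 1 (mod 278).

By Lagrange's theorem, ord_278(107) divides φ(278) = φ(2)·φ(139) = 1·138 = 138 = 2 · 3 · 23.
Divisors of 138: 1, 2, 3, 6, 23, 46, 69, 138.
Compute 107^d (mod 278) for the divisors d until we hit 1:
107^1 ≡ 107 (mod 278)
107^2 ≡ 51 (mod 278)
107^3 ≡ 175 (mod 278)
107^6 ≡ 45 (mod 278)
107^23 ≡ 235 (mod 278)
107^46 ≡ 181 (mod 278)
107^69 ≡ 1 (mod 278) ✓
So ord_278(107) = 69.

69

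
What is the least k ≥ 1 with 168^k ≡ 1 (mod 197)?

98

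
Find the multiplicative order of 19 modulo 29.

28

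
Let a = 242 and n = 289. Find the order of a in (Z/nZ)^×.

68

The order of 242 must divide φ(289) = φ(17^2) = 17·(17−1) = 272 = 2^4 · 17.
Divisors of 272: 1, 2, 4, 8, 16, 17, 34, 68, 136, 272.
Compute 242^d (mod 289) for the divisors d until we hit 1:
242^1 ≡ 242 (mod 289)
242^2 ≡ 186 (mod 289)
242^4 ≡ 205 (mod 289)
242^8 ≡ 120 (mod 289)
242^16 ≡ 239 (mod 289)
242^17 ≡ 38 (mod 289)
242^34 ≡ 288 (mod 289)
242^68 ≡ 1 (mod 289) ✓
Hence ord(242) = 68.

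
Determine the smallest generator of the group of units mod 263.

φ(263) = 263 − 1 = 262 = 2 · 131.
Test candidates g = 2, 3, … against the prime factors q ∈ {2, 131} of φ(263): g is a generator iff g^(262/q) ≢ 1 for every such q.
g = 2: 2^131 ≡ 1 — hits 1, so not a primitive root.
g = 3: 3^131 ≡ 1 — hits 1, so not a primitive root.
g = 4: 4^131 ≡ 1 — hits 1, so not a primitive root.
g = 5: 5^131 ≡ 262; 5^2 ≡ 25 — none is 1, so 5 is a primitive root.
So 5 is the smallest generator of (Z/263Z)^×.

5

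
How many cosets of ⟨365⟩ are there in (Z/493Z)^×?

56

Since 365 ∈ (Z/493Z)^×, its order divides φ(493) = φ(17·29) = (17−1)·(29−1) = 16·28 = 448 = 2^6 · 7.
Divisors of 448: 1, 2, 4, 7, 8, 14, 16, 28, 32, 56, 64, 112, 224, 448.
Check 365^d mod 493 for each divisor in increasing order:
365^1 ≡ 365
365^2 ≡ 115
365^4 ≡ 407
365^7 ≡ 389
365^8 ≡ 1
Thus |⟨365⟩| = ord(365) = 8.
The index is φ(493) / ord(365) = 448 / 8 = 56.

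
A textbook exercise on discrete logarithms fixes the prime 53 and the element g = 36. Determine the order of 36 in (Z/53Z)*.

13

By Lagrange's theorem, ord_53(36) divides φ(53) = 53 − 1 = 52 = 2^2 · 13.
Divisors of 52: 1, 2, 4, 13, 26, 52.
Test each divisor d:
36^1 ≡ 36
36^2 ≡ 24
36^4 ≡ 46
36^13 ≡ 1
Hence ord(36) = 13.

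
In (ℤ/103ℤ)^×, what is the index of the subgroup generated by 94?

3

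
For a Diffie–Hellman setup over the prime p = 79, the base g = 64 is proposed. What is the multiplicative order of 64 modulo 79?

ord(64) | φ(79) = 79 − 1 = 78 = 2 · 3 · 13.
Divisors of 78: 1, 2, 3, 6, 13, 26, 39, 78.
Compute 64^d (mod 79) for the divisors d until we hit 1:
64^1 ≡ 64 (mod 79)
64^2 ≡ 67 (mod 79)
64^3 ≡ 22 (mod 79)
64^6 ≡ 10 (mod 79)
64^13 ≡ 1 (mod 79) ✓
So ord_79(64) = 13.

13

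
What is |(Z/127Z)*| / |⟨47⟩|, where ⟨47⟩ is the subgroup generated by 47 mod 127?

6

Since 47 ∈ (Z/127Z)^×, its order divides φ(127) = 127 − 1 = 126 = 2 · 3^2 · 7.
Divisors of 126: 1, 2, 3, 6, 7, 9, 14, 18, 21, 42, 63, 126.
Check 47^d mod 127 for each divisor in increasing order:
47^1 ≡ 47 (mod 127)
47^2 ≡ 50 (mod 127)
47^3 ≡ 64 (mod 127)
47^6 ≡ 32 (mod 127)
47^7 ≡ 107 (mod 127)
47^9 ≡ 16 (mod 127)
47^14 ≡ 19 (mod 127)
47^18 ≡ 2 (mod 127)
47^21 ≡ 1 (mod 127) ✓
So ord_127(47) = 21, hence |⟨47⟩| = 21.
[(Z/127Z)^× : ⟨47⟩] = 126/21 = 6.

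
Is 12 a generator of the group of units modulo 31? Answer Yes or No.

φ(31) = 31 − 1 = 30 = 2 · 3 · 5.
An element g generates (Z/31Z)^× iff g^(30/q) ≢ 1 (mod 31) for each prime q ∈ {2, 3, 5}.
12^15 ≡ 30 (mod 31)  [q = 2: ≢ 1 ✓]
12^10 ≡ 25 (mod 31)  [q = 3: ≢ 1 ✓]
12^6 ≡ 2 (mod 31)  [q = 5: ≢ 1 ✓]
All checks pass, so 12 has order 30 and is a primitive root modulo 31.

Yes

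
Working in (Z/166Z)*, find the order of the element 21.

Since 21 ∈ (Z/166Z)^×, its order divides φ(166) = φ(2)·φ(83) = 1·82 = 82 = 2 · 41.
Divisors of 82: 1, 2, 41, 82.
Test each divisor d:
21^1 ≡ 21 (mod 166)
21^2 ≡ 109 (mod 166)
21^41 ≡ 1 (mod 166) ✓
So ord_166(21) = 41.

41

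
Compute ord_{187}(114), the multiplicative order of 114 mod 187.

80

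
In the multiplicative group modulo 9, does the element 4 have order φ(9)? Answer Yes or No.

φ(9) = φ(3^2) = 3·(3−1) = 6 = 2 · 3.
4 is a primitive root mod 9 iff 4^(φ(9)/q) ≢ 1 for every prime q | φ(9), i.e. q ∈ {2, 3}.
4^3 ≡ 1 (mod 9)  [q = 2: ≡ 1 ✗]
4^2 ≡ 7 (mod 9)  [q = 3: ≢ 1 ✓]
The check at q = 2 fails, so 4 generates a proper subgroup.

No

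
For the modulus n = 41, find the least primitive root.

6

φ(41) = 41 − 1 = 40 = 2^3 · 5.
g is a primitive root iff g^(40/q) ≢ 1 (mod 41) for each prime q ∈ {2, 5}.
g = 2: 2^20 ≡ 1 — hits 1, so not a primitive root.
g = 3: 3^20 ≡ 40; 3^8 ≡ 1 — hits 1, so not a primitive root.
g = 4: 4^20 ≡ 1 — hits 1, so not a primitive root.
g = 5: 5^20 ≡ 1 — hits 1, so not a primitive root.
g = 6: 6^20 ≡ 40; 6^8 ≡ 10 — none is 1, so 6 is a primitive root.
The smallest primitive root modulo 41 is 6.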